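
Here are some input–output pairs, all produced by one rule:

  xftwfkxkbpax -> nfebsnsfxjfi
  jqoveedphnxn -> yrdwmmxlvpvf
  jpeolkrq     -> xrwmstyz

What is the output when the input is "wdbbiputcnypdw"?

lejjxqbcvkxgel

Looking at the pairs, the operation is to swap each adjacent pair of characters (1↔2, 3↔4, ...), then shift every letter 8 places forward in the alphabet (wrapping around).
Applying that to "wdbbiputcnypdw" gives "lejjxqbcvkxgel".
(Check on "jpeolkrq": → "pjoeklqr" → "xrwmstyz" ✓)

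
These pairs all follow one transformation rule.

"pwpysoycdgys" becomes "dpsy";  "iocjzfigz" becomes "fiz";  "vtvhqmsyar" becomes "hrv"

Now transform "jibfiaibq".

bij

The transformation: sort the characters into alphabetical order, then keep one character in every 3, starting at position 2 (positions 2nd, 5th, 8th, ...).
Doing the same to "jibfiaibq": "bij".
(Check on "pwpysoycdgys": → "cdgoppsswyyy" → "dpsy" ✓)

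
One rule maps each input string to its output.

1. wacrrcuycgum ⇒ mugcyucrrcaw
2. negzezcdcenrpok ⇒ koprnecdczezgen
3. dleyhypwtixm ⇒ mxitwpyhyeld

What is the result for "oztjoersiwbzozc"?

czozbwisreojtzo

The transformation: reverse the string.
For "oztjoersiwbzozc" the result is "czozbwisreojtzo".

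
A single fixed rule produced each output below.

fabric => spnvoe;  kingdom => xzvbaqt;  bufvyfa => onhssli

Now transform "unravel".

Looking at the pairs, the operation is to take characters alternately from the front and the back (1st, last, 2nd, 2nd-last, ...), then shift every letter 13 places forward in the alphabet (wrapping around) — i.e. ROT13.
On "unravel": the first step gives "ulnerva", and the second then gives "hyarein".

hyarein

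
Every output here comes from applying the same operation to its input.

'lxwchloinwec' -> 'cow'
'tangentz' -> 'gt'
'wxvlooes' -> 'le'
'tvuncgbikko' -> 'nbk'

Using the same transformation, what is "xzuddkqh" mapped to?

dq

The rule is to delete the first character, then keep one character in every 3, starting at position 3 (positions 3rd, 6th, 9th, ...).
Working it through for "xzuddkqh": intermediate "zuddkqh", final "dq".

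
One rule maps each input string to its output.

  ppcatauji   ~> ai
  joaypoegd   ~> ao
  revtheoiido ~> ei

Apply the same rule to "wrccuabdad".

Looking at the pairs, the operation is to keep one character in every 3, starting at position 3 (positions 3rd, 6th, 9th, ...), then keep only the vowels.
On "wrccuabdad": the first step gives "caa", and the second then gives "aa".

aa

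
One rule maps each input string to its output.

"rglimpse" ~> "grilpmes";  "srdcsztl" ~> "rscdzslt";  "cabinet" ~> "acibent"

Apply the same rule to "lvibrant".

Each output is the input with this applied: swap each adjacent pair of characters (1↔2, 3↔4, ...).
So "lvibrant" becomes "vlbiartn".

vlbiartn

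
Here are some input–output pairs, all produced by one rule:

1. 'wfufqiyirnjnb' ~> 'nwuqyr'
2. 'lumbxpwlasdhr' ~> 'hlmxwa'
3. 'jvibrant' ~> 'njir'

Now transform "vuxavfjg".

jvxv

What's happening: move the last 3 characters to the front (rotate right by 3), then keep every other character starting from the second (positions 2nd, 4th, 6th, ...).
Starting from "vuxavfjg": after the first operation, "fjgvuxav"; after the second, "jvxv".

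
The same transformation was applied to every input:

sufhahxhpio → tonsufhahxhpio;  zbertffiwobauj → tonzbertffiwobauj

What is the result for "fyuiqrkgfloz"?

Rule — prepend "ton".
For "fyuiqrkgfloz" the result is "tonfyuiqrkgfloz".

tonfyuiqrkgfloz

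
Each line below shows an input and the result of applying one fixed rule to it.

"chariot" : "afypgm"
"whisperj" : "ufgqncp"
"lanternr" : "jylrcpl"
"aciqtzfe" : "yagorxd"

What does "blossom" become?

zjmqqm

Each output is the input with this applied: shift every letter 2 places backward in the alphabet (wrapping around), then delete the last character.
"blossom" → "zjmqqm".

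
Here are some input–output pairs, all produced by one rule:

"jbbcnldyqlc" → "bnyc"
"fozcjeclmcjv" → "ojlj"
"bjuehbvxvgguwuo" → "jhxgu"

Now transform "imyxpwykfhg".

mpkg

Rule — keep one character in every 3, starting at position 2 (positions 2nd, 5th, 8th, ...).
So "imyxpwykfhg" becomes "mpkg".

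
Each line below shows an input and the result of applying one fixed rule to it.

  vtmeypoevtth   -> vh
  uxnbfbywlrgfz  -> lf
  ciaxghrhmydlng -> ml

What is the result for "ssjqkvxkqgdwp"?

Rule — keep one character in every 3, starting at position 3 (positions 3rd, 6th, 9th, ...), then delete the first 2 characters.
On "ssjqkvxkqgdwp": the first step gives "jvqw", and the second then gives "qw".
(Check on "ciaxghrhmydlng": → "ahml" → "ml" ✓)

qw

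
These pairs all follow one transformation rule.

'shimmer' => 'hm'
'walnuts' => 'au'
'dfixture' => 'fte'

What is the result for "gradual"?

In each case the input is transformed by: keep one character in every 3, starting at position 2 (positions 2nd, 5th, 8th, ...).
On "gradual" that produces "ru".

ru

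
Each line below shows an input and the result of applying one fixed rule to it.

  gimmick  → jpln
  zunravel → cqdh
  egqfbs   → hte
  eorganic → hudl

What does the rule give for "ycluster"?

The rule is to shift every letter 3 places forward in the alphabet (wrapping around), then keep every other character starting from the first (positions 1st, 3rd, 5th, ...).
Applying both steps to "ycluster": "bfoxvwhu", then "bovh".
(Check on "gimmick": → "jlpplfn" → "jpln" ✓)

bovh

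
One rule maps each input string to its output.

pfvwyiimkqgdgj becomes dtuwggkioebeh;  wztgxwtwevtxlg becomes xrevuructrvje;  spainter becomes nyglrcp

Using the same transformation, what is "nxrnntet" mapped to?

vpllrcr

What's happening: shift every letter 2 places backward in the alphabet (wrapping around), then delete the first character.
"nxrnntet" → "vpllrcr".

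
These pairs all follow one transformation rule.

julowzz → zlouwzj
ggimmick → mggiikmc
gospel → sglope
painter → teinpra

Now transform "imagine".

Each output is the input with this applied: sort the characters into alphabetical order, then swap the first and last characters.
Applying both steps to "imagine": "aegiimn", then "negiima".

negiima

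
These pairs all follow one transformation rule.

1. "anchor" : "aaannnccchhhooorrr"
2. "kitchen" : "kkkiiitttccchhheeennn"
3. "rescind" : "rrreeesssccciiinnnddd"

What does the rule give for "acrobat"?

The pattern: repeat every character 3 times.
Applying that to "acrobat" gives "aaacccrrrooobbbaaattt".

aaacccrrrooobbbaaattt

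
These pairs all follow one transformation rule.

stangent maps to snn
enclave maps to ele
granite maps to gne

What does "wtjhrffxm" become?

whf

What's happening: keep one character in every 3, starting at position 1 (positions 1st, 4th, 7th, ...).
"wtjhrffxm" → "whf".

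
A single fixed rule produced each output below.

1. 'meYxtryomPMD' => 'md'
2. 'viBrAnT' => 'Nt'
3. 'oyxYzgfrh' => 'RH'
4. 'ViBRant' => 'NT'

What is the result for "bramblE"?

The rule is to flip the case of every letter, then keep only the last 2 characters.
"bramblE" → "BRAMBLe" → "Le".

Le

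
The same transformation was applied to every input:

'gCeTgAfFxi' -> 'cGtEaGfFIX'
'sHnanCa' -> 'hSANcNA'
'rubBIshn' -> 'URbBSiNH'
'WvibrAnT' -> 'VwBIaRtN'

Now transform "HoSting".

Each output is the input with this applied: swap each adjacent pair of characters (1↔2, 3↔4, ...), then flip the case of every letter.
Starting from "HoSting": after the first operation, "oHtSnig"; after the second, "OhTsNIG".
(Check on "gCeTgAfFxi": → "CgTeAgFfix" → "cGtEaGfFIX" ✓)

OhTsNIG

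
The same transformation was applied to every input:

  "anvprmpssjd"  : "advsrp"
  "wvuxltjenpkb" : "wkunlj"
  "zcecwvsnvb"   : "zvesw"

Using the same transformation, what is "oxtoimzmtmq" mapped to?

oqttiz

The pattern: keep every other character starting from the first (positions 1st, 3rd, 5th, ...), then take characters alternately from the front and the back (1st, last, 2nd, 2nd-last, ...).
Applying both steps to "oxtoimzmtmq": "otiztq", then "oqttiz".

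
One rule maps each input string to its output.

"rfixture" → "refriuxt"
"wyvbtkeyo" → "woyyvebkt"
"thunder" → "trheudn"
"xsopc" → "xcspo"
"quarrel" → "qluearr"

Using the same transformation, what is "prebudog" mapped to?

Looking at the pairs, the operation is to take characters alternately from the front and the back (1st, last, 2nd, 2nd-last, ...).
So "prebudog" becomes "pgroedbu".

pgroedbu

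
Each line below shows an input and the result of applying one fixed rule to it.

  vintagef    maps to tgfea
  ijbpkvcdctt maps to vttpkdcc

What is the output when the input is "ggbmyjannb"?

The transformation: delete the first 3 characters, then sort the characters into reverse alphabetical order.
Applying both steps to "ggbmyjannb": "myjannb", then "ynnmjba".

ynnmjba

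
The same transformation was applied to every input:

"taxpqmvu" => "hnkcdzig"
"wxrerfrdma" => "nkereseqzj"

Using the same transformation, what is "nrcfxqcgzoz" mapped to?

mepskdptmba

What's happening: swap the first and last characters, then shift every letter 13 places forward in the alphabet (wrapping around) — i.e. ROT13.
Working it through for "nrcfxqcgzoz": intermediate "zrcfxqcgzon", final "mepskdptmba".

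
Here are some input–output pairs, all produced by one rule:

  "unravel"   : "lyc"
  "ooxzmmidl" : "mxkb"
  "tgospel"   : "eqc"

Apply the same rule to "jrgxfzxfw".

In each case the input is transformed by: shift every letter 2 places backward in the alphabet (wrapping around), then keep every other character starting from the second (positions 2nd, 4th, 6th, ...).
Working it through for "jrgxfzxfw": intermediate "hpevdxvdu", final "pvxd".

pvxd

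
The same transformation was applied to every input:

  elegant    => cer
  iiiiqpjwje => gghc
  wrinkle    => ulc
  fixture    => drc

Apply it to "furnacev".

dlc

Looking at the pairs, the operation is to shift every letter 2 places backward in the alphabet (wrapping around), then keep one character in every 3, starting at position 1 (positions 1st, 4th, 7th, ...).
Starting from "furnacev": after the first operation, "dsplyact"; after the second, "dlc".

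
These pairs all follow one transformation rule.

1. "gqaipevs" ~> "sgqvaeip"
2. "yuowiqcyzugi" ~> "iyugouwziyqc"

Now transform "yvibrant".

The pattern: swap the first and last characters, then take characters alternately from the front and the back (1st, last, 2nd, 2nd-last, ...).
Applying both steps to "yvibrant": "tvibrany", then "tyvniabr".

tyvniabr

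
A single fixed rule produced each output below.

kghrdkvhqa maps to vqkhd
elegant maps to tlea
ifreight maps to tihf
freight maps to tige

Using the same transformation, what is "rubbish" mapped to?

urhb

Rule — sort the characters into reverse alphabetical order, then keep every other character starting from the first (positions 1st, 3rd, 5th, ...).
Starting from "rubbish": after the first operation, "usrihbb"; after the second, "urhb".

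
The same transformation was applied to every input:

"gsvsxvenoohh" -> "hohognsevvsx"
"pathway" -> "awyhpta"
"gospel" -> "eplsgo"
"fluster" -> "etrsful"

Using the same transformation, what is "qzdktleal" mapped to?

aellqtzkd

Looking at the pairs, the operation is to move the last 2 characters to the front (rotate right by 2), then take characters alternately from the front and the back (1st, last, 2nd, 2nd-last, ...).
Applying both steps to "qzdktleal": "alqzdktle", then "aellqtzkd".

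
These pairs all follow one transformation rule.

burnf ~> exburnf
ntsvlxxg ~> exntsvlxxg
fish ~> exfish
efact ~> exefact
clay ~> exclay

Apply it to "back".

In each case the input is transformed by: prepend "ex".
Doing the same to "back": "exback".

exback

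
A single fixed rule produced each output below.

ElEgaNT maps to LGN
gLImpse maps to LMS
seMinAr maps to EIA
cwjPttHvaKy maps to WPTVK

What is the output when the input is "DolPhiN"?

OPI

In each case the input is transformed by: keep every other character starting from the second (positions 2nd, 4th, 6th, ...), then convert every letter to uppercase.
On "DolPhiN" that produces "OPI".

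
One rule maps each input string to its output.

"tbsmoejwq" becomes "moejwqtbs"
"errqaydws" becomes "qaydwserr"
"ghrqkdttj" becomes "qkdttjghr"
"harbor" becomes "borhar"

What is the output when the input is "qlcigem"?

Each output is the input with this applied: move the first 3 characters to the end (rotate left by 3).
Applying that to "qlcigem" gives "igemqlc".

igemqlc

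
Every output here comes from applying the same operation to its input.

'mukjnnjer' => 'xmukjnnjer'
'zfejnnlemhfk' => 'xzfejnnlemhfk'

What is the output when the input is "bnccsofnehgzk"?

The pattern: prepend "x".
For "bnccsofnehgzk" the result is "xbnccsofnehgzk".

xbnccsofnehgzk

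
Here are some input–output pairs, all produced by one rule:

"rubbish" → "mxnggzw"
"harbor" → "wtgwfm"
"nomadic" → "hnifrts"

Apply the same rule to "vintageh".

mjlfysna

The pattern: reverse the string, then shift every letter 5 places forward in the alphabet (wrapping around).
Working it through for "vintageh": intermediate "hegatniv", final "mjlfysna".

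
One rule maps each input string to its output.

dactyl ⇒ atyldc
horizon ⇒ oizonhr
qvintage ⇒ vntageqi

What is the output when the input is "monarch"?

Each output is the input with this applied: move the first 2 characters to the end (rotate left by 2), then swap the first and last characters.
"monarch" → "narchmo" → "oarchmn".

oarchmn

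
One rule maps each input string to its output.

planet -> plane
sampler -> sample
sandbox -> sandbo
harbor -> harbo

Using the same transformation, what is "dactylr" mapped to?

dactyl

Rule — delete the last character.
On "dactylr" that produces "dactyl".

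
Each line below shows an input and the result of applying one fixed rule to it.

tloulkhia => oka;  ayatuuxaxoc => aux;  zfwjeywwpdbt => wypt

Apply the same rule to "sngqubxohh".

Looking at the pairs, the operation is to keep one character in every 3, starting at position 3 (positions 3rd, 6th, 9th, ...).
"sngqubxohh" → "gbh".

gbh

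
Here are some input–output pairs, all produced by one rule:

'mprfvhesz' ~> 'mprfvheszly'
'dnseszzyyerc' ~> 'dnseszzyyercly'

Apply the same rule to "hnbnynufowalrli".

What's happening: append "ly".
For "hnbnynufowalrli" the result is "hnbnynufowalrlily".

hnbnynufowalrlily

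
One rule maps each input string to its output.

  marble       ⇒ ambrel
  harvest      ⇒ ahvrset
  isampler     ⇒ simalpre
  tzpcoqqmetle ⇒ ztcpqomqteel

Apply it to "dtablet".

In each case the input is transformed by: swap each adjacent pair of characters (1↔2, 3↔4, ...).
For "dtablet" the result is "tdbaelt".

tdbaelt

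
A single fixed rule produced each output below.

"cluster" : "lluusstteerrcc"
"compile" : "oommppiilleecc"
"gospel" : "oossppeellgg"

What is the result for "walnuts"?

The pattern: double every character, then move the first 2 characters to the end (rotate left by 2).
Working it through for "walnuts": intermediate "wwaallnnuuttss", final "aallnnuuttssww".
(Check on "cluster": → "cclluusstteerr" → "lluusstteerrcc" ✓)

aallnnuuttssww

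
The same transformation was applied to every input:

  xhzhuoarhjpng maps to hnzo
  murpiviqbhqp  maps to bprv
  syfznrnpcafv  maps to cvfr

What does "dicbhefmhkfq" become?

The pattern: keep one character in every 3, starting at position 3 (positions 3rd, 6th, 9th, ...), then swap the front and back halves of the string.
"dicbhefmhkfq" → "cehq" → "hqce".
(Check on "xhzhuoarhjpng": → "zohn" → "hnzo" ✓)

hqce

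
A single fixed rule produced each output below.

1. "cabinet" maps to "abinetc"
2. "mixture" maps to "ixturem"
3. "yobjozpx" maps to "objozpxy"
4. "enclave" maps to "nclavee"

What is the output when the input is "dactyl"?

actyld

The transformation: move the first character to the end.
So "dactyl" becomes "actyld".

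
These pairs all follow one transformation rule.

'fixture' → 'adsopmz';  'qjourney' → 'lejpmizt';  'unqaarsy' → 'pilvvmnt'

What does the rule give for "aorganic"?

Rule — shift every letter 5 places backward in the alphabet (wrapping around).
So "aorganic" becomes "vjmbvidx".

vjmbvidx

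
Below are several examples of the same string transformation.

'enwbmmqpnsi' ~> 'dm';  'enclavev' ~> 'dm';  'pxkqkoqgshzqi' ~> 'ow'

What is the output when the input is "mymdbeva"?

lx

What's happening: shift every letter 1 place backward in the alphabet (wrapping around), then keep only the first 2 characters.
So "mymdbeva" becomes "lx".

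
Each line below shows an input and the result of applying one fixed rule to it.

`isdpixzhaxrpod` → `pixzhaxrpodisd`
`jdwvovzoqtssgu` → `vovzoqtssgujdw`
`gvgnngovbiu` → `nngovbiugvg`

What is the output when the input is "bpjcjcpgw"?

The pattern: move the first 3 characters to the end (rotate left by 3).
So "bpjcjcpgw" becomes "cjcpgwbpj".

cjcpgwbpj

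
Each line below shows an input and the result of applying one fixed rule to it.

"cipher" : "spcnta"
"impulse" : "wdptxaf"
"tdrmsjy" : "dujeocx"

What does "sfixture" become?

Looking at the pairs, the operation is to shift every letter 11 places forward in the alphabet (wrapping around), then move the last 3 characters to the front (rotate right by 3).
Applying both steps to "sfixture": "dqtiefcp", then "fcpdqtie".
(Check on "impulse": → "txafwdp" → "wdptxaf" ✓)

fcpdqtie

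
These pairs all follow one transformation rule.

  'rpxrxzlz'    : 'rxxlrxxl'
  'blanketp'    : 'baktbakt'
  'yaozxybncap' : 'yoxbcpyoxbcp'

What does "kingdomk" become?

Rule — keep every other character starting from the first (positions 1st, 3rd, 5th, ...), then write the whole string twice.
On "kingdomk": the first step gives "kndm", and the second then gives "kndmkndm".

kndmkndm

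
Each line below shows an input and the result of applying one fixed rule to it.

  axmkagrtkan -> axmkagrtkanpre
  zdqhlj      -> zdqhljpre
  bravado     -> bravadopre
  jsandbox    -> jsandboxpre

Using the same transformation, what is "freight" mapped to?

Rule — append "pre".
"freight" → "freightpre".

freightpre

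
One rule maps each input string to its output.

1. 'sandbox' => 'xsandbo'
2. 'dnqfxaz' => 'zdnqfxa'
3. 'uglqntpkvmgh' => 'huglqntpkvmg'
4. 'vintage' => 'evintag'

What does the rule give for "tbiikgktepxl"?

The transformation: move the last character to the front.
Applying that to "tbiikgktepxl" gives "ltbiikgktepx".

ltbiikgktepx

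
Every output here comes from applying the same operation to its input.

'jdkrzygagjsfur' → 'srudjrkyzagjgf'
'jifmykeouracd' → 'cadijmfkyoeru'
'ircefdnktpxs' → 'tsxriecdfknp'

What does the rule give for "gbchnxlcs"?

clsbghcxn

The transformation: swap each adjacent pair of characters (1↔2, 3↔4, ...), then move the last 3 characters to the front (rotate right by 3).
Starting from "gbchnxlcs": after the first operation, "bghcxncls"; after the second, "clsbghcxn".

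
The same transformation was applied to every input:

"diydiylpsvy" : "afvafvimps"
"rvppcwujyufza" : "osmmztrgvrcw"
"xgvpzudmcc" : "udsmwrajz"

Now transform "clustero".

Looking at the pairs, the operation is to delete the last character, then shift every letter 3 places backward in the alphabet (wrapping around).
Applying both steps to "clustero": "cluster", then "zirpqbo".

zirpqbo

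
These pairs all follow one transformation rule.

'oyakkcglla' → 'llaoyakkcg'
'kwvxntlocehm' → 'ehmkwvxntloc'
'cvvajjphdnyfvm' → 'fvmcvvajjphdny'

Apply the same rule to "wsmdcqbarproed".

The transformation: move the last 3 characters to the front (rotate right by 3).
On "wsmdcqbarproed" that produces "oedwsmdcqbarpr".

oedwsmdcqbarpr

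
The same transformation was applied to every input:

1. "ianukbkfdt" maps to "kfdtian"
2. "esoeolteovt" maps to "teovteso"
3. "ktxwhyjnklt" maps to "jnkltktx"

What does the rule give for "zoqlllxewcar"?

xewcarzoq

Rule — move the first 3 characters to the end (rotate left by 3), then delete the first 3 characters.
Working it through for "zoqlllxewcar": intermediate "lllxewcarzoq", final "xewcarzoq".
(Check on "ktxwhyjnklt": → "whyjnkltktx" → "jnkltktx" ✓)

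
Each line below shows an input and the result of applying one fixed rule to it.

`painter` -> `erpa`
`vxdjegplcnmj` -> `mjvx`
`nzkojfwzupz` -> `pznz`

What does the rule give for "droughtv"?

tvdr

Rule — move the first 2 characters to the end (rotate left by 2), then keep only the last 4 characters.
On "droughtv": the first step gives "oughtvdr", and the second then gives "tvdr".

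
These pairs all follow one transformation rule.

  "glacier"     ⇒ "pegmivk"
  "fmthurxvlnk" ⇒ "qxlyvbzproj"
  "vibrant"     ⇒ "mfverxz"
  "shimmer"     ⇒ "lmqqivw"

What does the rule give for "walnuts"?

epryxwa

The rule is to shift every letter 4 places forward in the alphabet (wrapping around), then move the first character to the end.
Applying both steps to "walnuts": "aepryxw", then "epryxwa".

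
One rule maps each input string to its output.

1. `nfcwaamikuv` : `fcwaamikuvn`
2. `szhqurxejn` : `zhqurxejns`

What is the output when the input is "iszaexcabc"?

szaexcabci

The transformation: move the first character to the end.
So "iszaexcabc" becomes "szaexcabci".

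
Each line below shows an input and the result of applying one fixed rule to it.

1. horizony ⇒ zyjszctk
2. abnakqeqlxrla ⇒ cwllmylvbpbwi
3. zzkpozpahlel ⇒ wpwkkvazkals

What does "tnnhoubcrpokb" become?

The transformation: move the last 3 characters to the front (rotate right by 3), then shift every letter 11 places forward in the alphabet (wrapping around).
Starting from "tnnhoubcrpokb": after the first operation, "okbtnnhoubcrp"; after the second, "zvmeyyszfmnca".

zvmeyyszfmnca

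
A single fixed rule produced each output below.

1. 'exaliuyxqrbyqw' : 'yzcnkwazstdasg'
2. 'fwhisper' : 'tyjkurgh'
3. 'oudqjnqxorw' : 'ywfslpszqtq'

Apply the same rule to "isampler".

tucorngk

The transformation: swap the first and last characters, then shift every letter 2 places forward in the alphabet (wrapping around).
"isampler" → "rsamplei" → "tucorngk".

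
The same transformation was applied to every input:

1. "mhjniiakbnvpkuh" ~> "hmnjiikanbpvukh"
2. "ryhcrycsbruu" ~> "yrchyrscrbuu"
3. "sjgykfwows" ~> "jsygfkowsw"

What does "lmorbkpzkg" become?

mlrokbzpgk

The transformation: swap each adjacent pair of characters (1↔2, 3↔4, ...).
Applying that to "lmorbkpzkg" gives "mlrokbzpgk".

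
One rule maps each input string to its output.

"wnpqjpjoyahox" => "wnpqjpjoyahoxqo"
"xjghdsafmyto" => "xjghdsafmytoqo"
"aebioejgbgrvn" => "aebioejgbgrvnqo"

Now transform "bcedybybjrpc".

Looking at the pairs, the operation is to append "qo".
"bcedybybjrpc" → "bcedybybjrpcqo".

bcedybybjrpcqo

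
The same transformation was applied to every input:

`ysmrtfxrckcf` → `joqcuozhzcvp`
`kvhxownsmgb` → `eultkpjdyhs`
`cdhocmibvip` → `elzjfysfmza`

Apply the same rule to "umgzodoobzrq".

Rule — shift every letter 3 places backward in the alphabet (wrapping around), then move the first 2 characters to the end (rotate left by 2).
On "umgzodoobzrq": the first step gives "rjdwlallywon", and the second then gives "dwlallywonrj".
(Check on "cdhocmibvip": → "zaelzjfysfm" → "elzjfysfmza" ✓)

dwlallywonrj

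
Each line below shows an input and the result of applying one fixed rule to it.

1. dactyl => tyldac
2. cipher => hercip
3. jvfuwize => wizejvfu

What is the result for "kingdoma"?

Looking at the pairs, the operation is to swap the front and back halves of the string.
Applying that to "kingdoma" gives "domaking".

domaking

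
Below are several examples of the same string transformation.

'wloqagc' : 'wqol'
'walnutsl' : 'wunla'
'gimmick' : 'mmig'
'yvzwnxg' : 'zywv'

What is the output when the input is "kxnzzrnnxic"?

zzxrnnnk

Looking at the pairs, the operation is to delete the last 3 characters, then sort the characters into reverse alphabetical order.
"kxnzzrnnxic" → "zzxrnnnk".
(Check on "walnutsl": → "walnu" → "wunla" ✓)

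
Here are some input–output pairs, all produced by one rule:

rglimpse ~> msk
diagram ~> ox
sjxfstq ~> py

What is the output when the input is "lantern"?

What's happening: keep one character in every 3, starting at position 2 (positions 2nd, 5th, 8th, ...), then shift every letter 6 places forward in the alphabet (wrapping around).
Applying that to "lantern" gives "gk".
(Check on "diagram": → "ir" → "ox" ✓)

gk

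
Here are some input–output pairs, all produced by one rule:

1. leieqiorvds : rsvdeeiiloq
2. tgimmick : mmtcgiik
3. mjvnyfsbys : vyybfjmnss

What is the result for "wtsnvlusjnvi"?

In each case the input is transformed by: sort the characters into alphabetical order, then move the last 3 characters to the front (rotate right by 3).
On "wtsnvlusjnvi": the first step gives "ijlnnsstuvvw", and the second then gives "vvwijlnnsstu".
(Check on "mjvnyfsbys": → "bfjmnssvyy" → "vyybfjmnss" ✓)

vvwijlnnsstu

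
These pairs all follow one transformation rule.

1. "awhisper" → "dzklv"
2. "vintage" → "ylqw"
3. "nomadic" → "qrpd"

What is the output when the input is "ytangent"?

In each case the input is transformed by: shift every letter 3 places forward in the alphabet (wrapping around), then delete the last 3 characters.
Starting from "ytangent": after the first operation, "bwdqjhqw"; after the second, "bwdqj".
(Check on "awhisper": → "dzklvshu" → "dzklv" ✓)

bwdqj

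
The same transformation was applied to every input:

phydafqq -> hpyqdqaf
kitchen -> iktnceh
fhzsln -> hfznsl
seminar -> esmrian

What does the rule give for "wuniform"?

The transformation: move the first character to the end, then take characters alternately from the front and the back (1st, last, 2nd, 2nd-last, ...).
On "wuniform" that produces "uwnmirfo".

uwnmirfo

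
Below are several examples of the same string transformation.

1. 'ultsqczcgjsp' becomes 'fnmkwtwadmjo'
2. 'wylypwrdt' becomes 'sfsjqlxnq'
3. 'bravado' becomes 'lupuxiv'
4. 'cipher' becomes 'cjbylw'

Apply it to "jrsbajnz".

What's happening: shift every letter 6 places backward in the alphabet (wrapping around), then move the first character to the end.
On "jrsbajnz" that produces "lmvudhtd".

lmvudhtd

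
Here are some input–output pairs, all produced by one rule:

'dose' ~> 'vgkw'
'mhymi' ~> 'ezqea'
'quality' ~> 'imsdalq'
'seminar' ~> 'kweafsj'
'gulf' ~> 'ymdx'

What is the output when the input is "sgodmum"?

What's happening: shift every letter 8 places backward in the alphabet (wrapping around).
For "sgodmum" the result is "kygveme".

kygveme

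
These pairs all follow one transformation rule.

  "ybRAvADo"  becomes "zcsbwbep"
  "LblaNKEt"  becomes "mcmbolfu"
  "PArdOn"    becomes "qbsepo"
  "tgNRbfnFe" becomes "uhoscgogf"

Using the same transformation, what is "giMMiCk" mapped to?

hjnnjdl

What's happening: shift every letter 1 place forward in the alphabet (wrapping around), then convert every letter to lowercase.
For "giMMiCk", step one produces "hjNNjDl"; step two turns that into "hjnnjdl".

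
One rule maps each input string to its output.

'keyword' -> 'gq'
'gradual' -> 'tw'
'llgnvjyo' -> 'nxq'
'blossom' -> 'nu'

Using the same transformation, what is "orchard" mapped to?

tc

The pattern: keep one character in every 3, starting at position 2 (positions 2nd, 5th, 8th, ...), then shift every letter 2 places forward in the alphabet (wrapping around).
Starting from "orchard": after the first operation, "ra"; after the second, "tc".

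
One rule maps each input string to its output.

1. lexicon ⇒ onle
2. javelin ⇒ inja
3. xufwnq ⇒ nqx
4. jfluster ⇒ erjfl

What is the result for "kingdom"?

omki

In each case the input is transformed by: move the last 2 characters to the front (rotate right by 2), then delete the last 3 characters.
Doing the same to "kingdom": "omki".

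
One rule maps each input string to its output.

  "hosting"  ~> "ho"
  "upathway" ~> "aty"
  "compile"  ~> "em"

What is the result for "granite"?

en

Each output is the input with this applied: sort the characters into alphabetical order, then keep one character in every 3, starting at position 2 (positions 2nd, 5th, 8th, ...).
For "granite", step one produces "aeginrt"; step two turns that into "en".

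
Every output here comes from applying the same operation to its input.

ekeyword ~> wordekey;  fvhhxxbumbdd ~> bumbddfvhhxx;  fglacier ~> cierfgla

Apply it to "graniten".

The rule is to swap the front and back halves of the string.
On "graniten" that produces "itengran".

itengran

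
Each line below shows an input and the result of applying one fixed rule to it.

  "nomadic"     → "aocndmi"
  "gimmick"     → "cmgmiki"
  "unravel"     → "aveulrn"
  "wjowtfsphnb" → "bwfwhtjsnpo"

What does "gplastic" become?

The pattern: sort the characters into alphabetical order, then take characters alternately from the front and the back (1st, last, 2nd, 2nd-last, ...).
On "gplastic": the first step gives "acgilpst", and the second then gives "atcsgpil".

atcsgpil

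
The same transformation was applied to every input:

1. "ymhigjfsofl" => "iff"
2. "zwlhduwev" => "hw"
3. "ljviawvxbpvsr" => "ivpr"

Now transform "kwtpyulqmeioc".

plec

What's happening: delete the first 2 characters, then keep one character in every 3, starting at position 2 (positions 2nd, 5th, 8th, ...).
For "kwtpyulqmeioc", step one produces "tpyulqmeioc"; step two turns that into "plec".
(Check on "ymhigjfsofl": → "higjfsofl" → "iff" ✓)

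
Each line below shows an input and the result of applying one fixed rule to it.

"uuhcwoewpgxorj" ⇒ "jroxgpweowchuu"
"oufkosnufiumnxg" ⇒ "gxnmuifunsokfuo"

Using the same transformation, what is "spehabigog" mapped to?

gogibaheps

What's happening: reverse the string.
So "spehabigog" becomes "gogibaheps".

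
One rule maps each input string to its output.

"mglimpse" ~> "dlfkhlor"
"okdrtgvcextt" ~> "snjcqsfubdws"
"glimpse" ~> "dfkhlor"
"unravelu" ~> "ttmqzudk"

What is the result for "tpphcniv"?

usoogbmh

Looking at the pairs, the operation is to move the last character to the front, then shift every letter 1 place backward in the alphabet (wrapping around).
Working it through for "tpphcniv": intermediate "vtpphcni", final "usoogbmh".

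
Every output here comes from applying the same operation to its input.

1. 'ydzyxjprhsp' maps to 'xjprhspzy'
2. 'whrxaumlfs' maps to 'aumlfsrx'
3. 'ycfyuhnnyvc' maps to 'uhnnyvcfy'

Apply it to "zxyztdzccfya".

The transformation: delete the first 2 characters, then move the first 2 characters to the end (rotate left by 2).
Working it through for "zxyztdzccfya": intermediate "yztdzccfya", final "tdzccfyayz".

tdzccfyayz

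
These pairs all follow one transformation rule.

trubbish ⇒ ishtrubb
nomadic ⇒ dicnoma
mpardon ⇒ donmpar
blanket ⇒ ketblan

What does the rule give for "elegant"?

Rule — move the last 3 characters to the front (rotate right by 3).
Applying that to "elegant" gives "anteleg".

anteleg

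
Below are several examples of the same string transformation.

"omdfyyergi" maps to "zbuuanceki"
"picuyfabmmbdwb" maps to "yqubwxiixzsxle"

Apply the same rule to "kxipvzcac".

Each output is the input with this applied: shift every letter 4 places backward in the alphabet (wrapping around), then move the first 2 characters to the end (rotate left by 2).
Working it through for "kxipvzcac": intermediate "gtelrvywy", final "elrvywygt".

elrvywygt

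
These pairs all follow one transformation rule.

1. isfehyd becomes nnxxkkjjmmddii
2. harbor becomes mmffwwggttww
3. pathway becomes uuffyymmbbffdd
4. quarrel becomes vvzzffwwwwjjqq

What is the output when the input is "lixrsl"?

The transformation: shift every letter 5 places forward in the alphabet (wrapping around), then double every character.
Applying that to "lixrsl" gives "qqnnccwwxxqq".

qqnnccwwxxqq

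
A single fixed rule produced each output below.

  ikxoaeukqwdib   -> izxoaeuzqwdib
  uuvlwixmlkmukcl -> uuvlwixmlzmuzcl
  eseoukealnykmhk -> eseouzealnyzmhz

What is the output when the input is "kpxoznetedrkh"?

Rule — replace every "k" with "z".
Applying that to "kpxoznetedrkh" gives "zpxoznetedrzh".

zpxoznetedrzh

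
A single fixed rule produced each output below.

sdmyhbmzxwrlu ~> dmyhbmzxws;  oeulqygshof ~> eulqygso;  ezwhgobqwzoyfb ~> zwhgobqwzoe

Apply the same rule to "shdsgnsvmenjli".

The pattern: delete the last 3 characters, then move the first character to the end.
Applying both steps to "shdsgnsvmenjli": "shdsgnsvmen", then "hdsgnsvmens".

hdsgnsvmens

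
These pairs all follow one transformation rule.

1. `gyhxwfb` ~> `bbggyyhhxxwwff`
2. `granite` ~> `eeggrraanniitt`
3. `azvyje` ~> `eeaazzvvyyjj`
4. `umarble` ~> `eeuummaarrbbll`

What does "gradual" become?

llggrraadduuaa

In each case the input is transformed by: double every character, then move the last 2 characters to the front (rotate right by 2).
For "gradual" the result is "llggrraadduuaa".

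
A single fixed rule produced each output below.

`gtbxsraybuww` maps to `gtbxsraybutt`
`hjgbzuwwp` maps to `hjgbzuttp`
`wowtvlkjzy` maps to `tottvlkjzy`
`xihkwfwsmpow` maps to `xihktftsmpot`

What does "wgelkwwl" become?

tgelkttl

What's happening: replace every "w" with "t".
On "wgelkwwl" that produces "tgelkttl".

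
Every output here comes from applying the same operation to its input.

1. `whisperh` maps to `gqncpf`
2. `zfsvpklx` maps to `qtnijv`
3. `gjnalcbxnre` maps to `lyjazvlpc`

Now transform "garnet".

plcr

Rule — shift every letter 2 places backward in the alphabet (wrapping around), then delete the first 2 characters.
So "garnet" becomes "plcr".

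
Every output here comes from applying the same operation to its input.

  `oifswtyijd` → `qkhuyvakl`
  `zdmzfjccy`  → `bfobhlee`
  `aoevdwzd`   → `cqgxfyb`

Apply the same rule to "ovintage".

qxkpvci

Rule — delete the last character, then shift every letter 2 places forward in the alphabet (wrapping around).
Starting from "ovintage": after the first operation, "ovintag"; after the second, "qxkpvci".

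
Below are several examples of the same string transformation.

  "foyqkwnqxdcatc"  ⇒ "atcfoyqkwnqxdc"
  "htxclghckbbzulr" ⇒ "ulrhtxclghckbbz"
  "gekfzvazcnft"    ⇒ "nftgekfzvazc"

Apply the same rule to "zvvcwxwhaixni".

The pattern: move the last 3 characters to the front (rotate right by 3).
Applying that to "zvvcwxwhaixni" gives "xnizvvcwxwhai".

xnizvvcwxwhai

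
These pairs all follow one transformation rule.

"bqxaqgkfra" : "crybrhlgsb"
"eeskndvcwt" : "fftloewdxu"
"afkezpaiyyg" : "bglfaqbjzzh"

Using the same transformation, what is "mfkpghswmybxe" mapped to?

Looking at the pairs, the operation is to shift every letter 1 place forward in the alphabet (wrapping around).
So "mfkpghswmybxe" becomes "nglqhitxnzcyf".

nglqhitxnzcyf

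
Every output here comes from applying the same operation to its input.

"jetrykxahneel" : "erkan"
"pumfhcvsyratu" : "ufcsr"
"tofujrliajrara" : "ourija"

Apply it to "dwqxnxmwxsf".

wxxw

Each output is the input with this applied: delete the last 2 characters, then keep every other character starting from the second (positions 2nd, 4th, 6th, ...).
Working it through for "dwqxnxmwxsf": intermediate "dwqxnxmwx", final "wxxw".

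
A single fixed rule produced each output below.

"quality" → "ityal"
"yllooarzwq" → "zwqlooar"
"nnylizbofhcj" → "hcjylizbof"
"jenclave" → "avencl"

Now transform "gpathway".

Each output is the input with this applied: delete the first 2 characters, then move the last 3 characters to the front (rotate right by 3).
For "gpathway", step one produces "athway"; step two turns that into "wayath".

wayath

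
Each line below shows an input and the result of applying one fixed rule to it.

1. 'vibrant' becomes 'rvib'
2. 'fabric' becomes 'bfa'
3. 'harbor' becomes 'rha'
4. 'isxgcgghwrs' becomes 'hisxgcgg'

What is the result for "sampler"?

What's happening: delete the last 3 characters, then move the last character to the front.
Starting from "sampler": after the first operation, "samp"; after the second, "psam".

psam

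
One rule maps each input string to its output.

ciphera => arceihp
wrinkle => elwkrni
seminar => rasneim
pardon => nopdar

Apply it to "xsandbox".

xoxbsdan

The pattern: move the last character to the front, then take characters alternately from the front and the back (1st, last, 2nd, 2nd-last, ...).
On "xsandbox": the first step gives "xxsandbo", and the second then gives "xoxbsdan".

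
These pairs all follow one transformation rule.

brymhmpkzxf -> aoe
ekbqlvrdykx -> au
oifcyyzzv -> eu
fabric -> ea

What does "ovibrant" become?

ua

Looking at the pairs, the operation is to shift every letter 1 place backward in the alphabet (wrapping around), then keep only the vowels.
On "ovibrant" that produces "ua".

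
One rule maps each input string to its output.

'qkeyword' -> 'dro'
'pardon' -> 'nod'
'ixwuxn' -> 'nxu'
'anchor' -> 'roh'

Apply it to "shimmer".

rem

The pattern: reverse the string, then keep only the first 3 characters.
On "shimmer": the first step gives "remmihs", and the second then gives "rem".
(Check on "anchor": → "rohcna" → "roh" ✓)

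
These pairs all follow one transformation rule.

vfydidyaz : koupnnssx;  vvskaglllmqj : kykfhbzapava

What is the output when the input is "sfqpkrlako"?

hduzfpeazg

Rule — shift every letter 11 places backward in the alphabet (wrapping around), then take characters alternately from the front and the back (1st, last, 2nd, 2nd-last, ...).
So "sfqpkrlako" becomes "hduzfpeazg".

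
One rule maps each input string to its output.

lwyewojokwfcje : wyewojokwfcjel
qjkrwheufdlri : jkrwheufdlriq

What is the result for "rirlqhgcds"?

irlqhgcdsr

The transformation: move the first character to the end.
"rirlqhgcds" → "irlqhgcdsr".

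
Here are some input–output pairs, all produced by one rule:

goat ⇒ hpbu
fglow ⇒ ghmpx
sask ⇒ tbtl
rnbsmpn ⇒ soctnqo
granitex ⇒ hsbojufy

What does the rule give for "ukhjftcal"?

The rule is to shift every letter 1 place forward in the alphabet (wrapping around).
On "ukhjftcal" that produces "vlikgudbm".

vlikgudbm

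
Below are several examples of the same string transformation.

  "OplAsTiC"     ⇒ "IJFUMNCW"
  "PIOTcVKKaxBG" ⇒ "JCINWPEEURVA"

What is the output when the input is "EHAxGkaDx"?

YBURAEUXR

The transformation: shift every letter 6 places backward in the alphabet (wrapping around), then convert every letter to uppercase.
Working it through for "EHAxGkaDx": intermediate "YBUrAeuXr", final "YBURAEUXR".
(Check on "PIOTcVKKaxBG": → "JCINwPEEurVA" → "JCINWPEEURVA" ✓)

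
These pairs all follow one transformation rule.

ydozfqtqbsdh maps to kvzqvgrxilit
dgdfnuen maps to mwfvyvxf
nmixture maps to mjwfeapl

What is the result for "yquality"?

Looking at the pairs, the operation is to shift every letter 8 places backward in the alphabet (wrapping around), then move the last 3 characters to the front (rotate right by 3).
Applying both steps to "yquality": "qimsdalq", then "alqqimsd".

alqqimsd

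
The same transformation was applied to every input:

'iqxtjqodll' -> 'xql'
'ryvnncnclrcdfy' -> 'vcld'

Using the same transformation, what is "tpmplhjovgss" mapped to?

mhvs

Looking at the pairs, the operation is to keep one character in every 3, starting at position 3 (positions 3rd, 6th, 9th, ...).
Applying that to "tpmplhjovgss" gives "mhvs".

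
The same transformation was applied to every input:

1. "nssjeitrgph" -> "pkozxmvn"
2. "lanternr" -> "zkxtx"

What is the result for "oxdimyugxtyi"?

The transformation: shift every letter 6 places forward in the alphabet (wrapping around), then delete the first 3 characters.
Applying that to "oxdimyugxtyi" gives "oseamdzeo".

oseamdzeo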